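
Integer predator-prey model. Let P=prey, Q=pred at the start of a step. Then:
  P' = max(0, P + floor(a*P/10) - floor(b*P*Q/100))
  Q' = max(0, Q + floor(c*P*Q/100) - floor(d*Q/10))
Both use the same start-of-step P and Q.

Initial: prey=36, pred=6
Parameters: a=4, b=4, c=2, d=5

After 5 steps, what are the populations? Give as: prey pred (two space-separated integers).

Answer: 28 26

Derivation:
Step 1: prey: 36+14-8=42; pred: 6+4-3=7
Step 2: prey: 42+16-11=47; pred: 7+5-3=9
Step 3: prey: 47+18-16=49; pred: 9+8-4=13
Step 4: prey: 49+19-25=43; pred: 13+12-6=19
Step 5: prey: 43+17-32=28; pred: 19+16-9=26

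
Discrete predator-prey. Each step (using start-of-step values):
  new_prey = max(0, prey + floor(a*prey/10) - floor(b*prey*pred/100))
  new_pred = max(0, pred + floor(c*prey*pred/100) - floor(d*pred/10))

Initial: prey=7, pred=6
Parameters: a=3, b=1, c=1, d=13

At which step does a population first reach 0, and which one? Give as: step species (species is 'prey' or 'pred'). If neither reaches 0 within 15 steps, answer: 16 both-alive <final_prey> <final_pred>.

Answer: 1 pred

Derivation:
Step 1: prey: 7+2-0=9; pred: 6+0-7=0
First extinction: pred at step 1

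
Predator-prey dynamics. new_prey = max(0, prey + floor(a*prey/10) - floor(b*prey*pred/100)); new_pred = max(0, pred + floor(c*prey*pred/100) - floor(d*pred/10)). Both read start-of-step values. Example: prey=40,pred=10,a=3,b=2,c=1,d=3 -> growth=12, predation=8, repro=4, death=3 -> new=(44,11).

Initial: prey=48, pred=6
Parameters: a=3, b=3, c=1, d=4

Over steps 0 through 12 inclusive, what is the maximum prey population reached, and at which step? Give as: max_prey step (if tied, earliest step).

Step 1: prey: 48+14-8=54; pred: 6+2-2=6
Step 2: prey: 54+16-9=61; pred: 6+3-2=7
Step 3: prey: 61+18-12=67; pred: 7+4-2=9
Step 4: prey: 67+20-18=69; pred: 9+6-3=12
Step 5: prey: 69+20-24=65; pred: 12+8-4=16
Step 6: prey: 65+19-31=53; pred: 16+10-6=20
Step 7: prey: 53+15-31=37; pred: 20+10-8=22
Step 8: prey: 37+11-24=24; pred: 22+8-8=22
Step 9: prey: 24+7-15=16; pred: 22+5-8=19
Step 10: prey: 16+4-9=11; pred: 19+3-7=15
Step 11: prey: 11+3-4=10; pred: 15+1-6=10
Step 12: prey: 10+3-3=10; pred: 10+1-4=7
Max prey = 69 at step 4

Answer: 69 4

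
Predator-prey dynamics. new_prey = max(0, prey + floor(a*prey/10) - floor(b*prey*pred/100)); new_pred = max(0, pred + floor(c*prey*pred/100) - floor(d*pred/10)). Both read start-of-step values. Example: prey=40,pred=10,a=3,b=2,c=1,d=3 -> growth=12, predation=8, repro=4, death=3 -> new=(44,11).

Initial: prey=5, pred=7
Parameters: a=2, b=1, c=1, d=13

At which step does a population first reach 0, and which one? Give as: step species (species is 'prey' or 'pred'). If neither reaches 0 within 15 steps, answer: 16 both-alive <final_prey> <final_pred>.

Answer: 1 pred

Derivation:
Step 1: prey: 5+1-0=6; pred: 7+0-9=0
First extinction: pred at step 1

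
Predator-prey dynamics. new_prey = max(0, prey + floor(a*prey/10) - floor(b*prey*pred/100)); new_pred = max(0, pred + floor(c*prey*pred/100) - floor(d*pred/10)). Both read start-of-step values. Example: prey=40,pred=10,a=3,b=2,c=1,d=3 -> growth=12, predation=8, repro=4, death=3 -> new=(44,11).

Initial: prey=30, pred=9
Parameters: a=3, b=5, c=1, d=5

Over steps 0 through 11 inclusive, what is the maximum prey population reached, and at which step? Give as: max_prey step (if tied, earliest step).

Step 1: prey: 30+9-13=26; pred: 9+2-4=7
Step 2: prey: 26+7-9=24; pred: 7+1-3=5
Step 3: prey: 24+7-6=25; pred: 5+1-2=4
Step 4: prey: 25+7-5=27; pred: 4+1-2=3
Step 5: prey: 27+8-4=31; pred: 3+0-1=2
Step 6: prey: 31+9-3=37; pred: 2+0-1=1
Step 7: prey: 37+11-1=47; pred: 1+0-0=1
Step 8: prey: 47+14-2=59; pred: 1+0-0=1
Step 9: prey: 59+17-2=74; pred: 1+0-0=1
Step 10: prey: 74+22-3=93; pred: 1+0-0=1
Step 11: prey: 93+27-4=116; pred: 1+0-0=1
Max prey = 116 at step 11

Answer: 116 11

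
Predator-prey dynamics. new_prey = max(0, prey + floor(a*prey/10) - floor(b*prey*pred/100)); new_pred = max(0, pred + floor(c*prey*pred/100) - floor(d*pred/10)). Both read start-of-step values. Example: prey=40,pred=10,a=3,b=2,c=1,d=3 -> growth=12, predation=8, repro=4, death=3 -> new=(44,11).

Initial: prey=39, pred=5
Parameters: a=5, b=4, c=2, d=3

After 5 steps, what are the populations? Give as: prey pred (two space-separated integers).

Answer: 0 67

Derivation:
Step 1: prey: 39+19-7=51; pred: 5+3-1=7
Step 2: prey: 51+25-14=62; pred: 7+7-2=12
Step 3: prey: 62+31-29=64; pred: 12+14-3=23
Step 4: prey: 64+32-58=38; pred: 23+29-6=46
Step 5: prey: 38+19-69=0; pred: 46+34-13=67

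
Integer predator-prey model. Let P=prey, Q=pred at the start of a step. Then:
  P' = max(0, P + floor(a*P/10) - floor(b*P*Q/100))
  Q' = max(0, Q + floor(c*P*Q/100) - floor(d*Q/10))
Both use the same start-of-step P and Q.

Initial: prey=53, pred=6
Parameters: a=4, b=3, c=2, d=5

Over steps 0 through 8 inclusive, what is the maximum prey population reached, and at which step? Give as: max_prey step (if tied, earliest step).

Step 1: prey: 53+21-9=65; pred: 6+6-3=9
Step 2: prey: 65+26-17=74; pred: 9+11-4=16
Step 3: prey: 74+29-35=68; pred: 16+23-8=31
Step 4: prey: 68+27-63=32; pred: 31+42-15=58
Step 5: prey: 32+12-55=0; pred: 58+37-29=66
Step 6: prey: 0+0-0=0; pred: 66+0-33=33
Step 7: prey: 0+0-0=0; pred: 33+0-16=17
Step 8: prey: 0+0-0=0; pred: 17+0-8=9
Max prey = 74 at step 2

Answer: 74 2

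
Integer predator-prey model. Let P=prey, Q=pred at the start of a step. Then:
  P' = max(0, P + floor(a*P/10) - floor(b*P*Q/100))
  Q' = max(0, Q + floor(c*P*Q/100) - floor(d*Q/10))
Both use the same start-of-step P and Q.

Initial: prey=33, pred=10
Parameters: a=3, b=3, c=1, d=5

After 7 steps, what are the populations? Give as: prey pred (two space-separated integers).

Answer: 78 3

Derivation:
Step 1: prey: 33+9-9=33; pred: 10+3-5=8
Step 2: prey: 33+9-7=35; pred: 8+2-4=6
Step 3: prey: 35+10-6=39; pred: 6+2-3=5
Step 4: prey: 39+11-5=45; pred: 5+1-2=4
Step 5: prey: 45+13-5=53; pred: 4+1-2=3
Step 6: prey: 53+15-4=64; pred: 3+1-1=3
Step 7: prey: 64+19-5=78; pred: 3+1-1=3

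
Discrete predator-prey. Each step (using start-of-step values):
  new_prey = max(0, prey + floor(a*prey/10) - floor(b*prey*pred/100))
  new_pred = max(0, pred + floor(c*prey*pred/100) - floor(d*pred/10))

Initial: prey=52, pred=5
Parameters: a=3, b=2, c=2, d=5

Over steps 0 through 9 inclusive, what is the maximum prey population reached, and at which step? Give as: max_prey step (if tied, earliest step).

Answer: 74 3

Derivation:
Step 1: prey: 52+15-5=62; pred: 5+5-2=8
Step 2: prey: 62+18-9=71; pred: 8+9-4=13
Step 3: prey: 71+21-18=74; pred: 13+18-6=25
Step 4: prey: 74+22-37=59; pred: 25+37-12=50
Step 5: prey: 59+17-59=17; pred: 50+59-25=84
Step 6: prey: 17+5-28=0; pred: 84+28-42=70
Step 7: prey: 0+0-0=0; pred: 70+0-35=35
Step 8: prey: 0+0-0=0; pred: 35+0-17=18
Step 9: prey: 0+0-0=0; pred: 18+0-9=9
Max prey = 74 at step 3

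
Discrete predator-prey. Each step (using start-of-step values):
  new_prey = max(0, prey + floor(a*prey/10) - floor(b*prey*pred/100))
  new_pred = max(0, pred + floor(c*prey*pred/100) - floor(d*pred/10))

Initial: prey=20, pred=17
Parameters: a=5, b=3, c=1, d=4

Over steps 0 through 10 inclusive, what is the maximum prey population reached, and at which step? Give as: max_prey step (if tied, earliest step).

Answer: 113 10

Derivation:
Step 1: prey: 20+10-10=20; pred: 17+3-6=14
Step 2: prey: 20+10-8=22; pred: 14+2-5=11
Step 3: prey: 22+11-7=26; pred: 11+2-4=9
Step 4: prey: 26+13-7=32; pred: 9+2-3=8
Step 5: prey: 32+16-7=41; pred: 8+2-3=7
Step 6: prey: 41+20-8=53; pred: 7+2-2=7
Step 7: prey: 53+26-11=68; pred: 7+3-2=8
Step 8: prey: 68+34-16=86; pred: 8+5-3=10
Step 9: prey: 86+43-25=104; pred: 10+8-4=14
Step 10: prey: 104+52-43=113; pred: 14+14-5=23
Max prey = 113 at step 10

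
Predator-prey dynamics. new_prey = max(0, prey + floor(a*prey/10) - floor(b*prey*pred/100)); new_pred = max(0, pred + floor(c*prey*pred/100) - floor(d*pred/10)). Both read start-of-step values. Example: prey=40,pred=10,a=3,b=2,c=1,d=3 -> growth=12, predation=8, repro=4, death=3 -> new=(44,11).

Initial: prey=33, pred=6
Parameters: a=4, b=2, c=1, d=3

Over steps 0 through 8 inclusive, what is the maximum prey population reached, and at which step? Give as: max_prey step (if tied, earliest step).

Step 1: prey: 33+13-3=43; pred: 6+1-1=6
Step 2: prey: 43+17-5=55; pred: 6+2-1=7
Step 3: prey: 55+22-7=70; pred: 7+3-2=8
Step 4: prey: 70+28-11=87; pred: 8+5-2=11
Step 5: prey: 87+34-19=102; pred: 11+9-3=17
Step 6: prey: 102+40-34=108; pred: 17+17-5=29
Step 7: prey: 108+43-62=89; pred: 29+31-8=52
Step 8: prey: 89+35-92=32; pred: 52+46-15=83
Max prey = 108 at step 6

Answer: 108 6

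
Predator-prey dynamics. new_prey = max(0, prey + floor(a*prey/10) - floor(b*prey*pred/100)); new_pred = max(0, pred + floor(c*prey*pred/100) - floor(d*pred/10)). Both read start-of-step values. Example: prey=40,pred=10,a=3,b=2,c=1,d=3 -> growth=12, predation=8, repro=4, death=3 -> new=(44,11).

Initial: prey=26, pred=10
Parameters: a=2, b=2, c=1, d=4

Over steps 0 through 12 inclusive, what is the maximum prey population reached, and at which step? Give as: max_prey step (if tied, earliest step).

Step 1: prey: 26+5-5=26; pred: 10+2-4=8
Step 2: prey: 26+5-4=27; pred: 8+2-3=7
Step 3: prey: 27+5-3=29; pred: 7+1-2=6
Step 4: prey: 29+5-3=31; pred: 6+1-2=5
Step 5: prey: 31+6-3=34; pred: 5+1-2=4
Step 6: prey: 34+6-2=38; pred: 4+1-1=4
Step 7: prey: 38+7-3=42; pred: 4+1-1=4
Step 8: prey: 42+8-3=47; pred: 4+1-1=4
Step 9: prey: 47+9-3=53; pred: 4+1-1=4
Step 10: prey: 53+10-4=59; pred: 4+2-1=5
Step 11: prey: 59+11-5=65; pred: 5+2-2=5
Step 12: prey: 65+13-6=72; pred: 5+3-2=6
Max prey = 72 at step 12

Answer: 72 12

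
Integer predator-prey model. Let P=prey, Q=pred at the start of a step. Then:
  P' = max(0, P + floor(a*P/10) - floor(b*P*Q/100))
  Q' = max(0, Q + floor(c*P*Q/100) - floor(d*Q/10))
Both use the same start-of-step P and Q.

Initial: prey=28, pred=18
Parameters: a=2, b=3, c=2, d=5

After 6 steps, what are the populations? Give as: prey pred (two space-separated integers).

Step 1: prey: 28+5-15=18; pred: 18+10-9=19
Step 2: prey: 18+3-10=11; pred: 19+6-9=16
Step 3: prey: 11+2-5=8; pred: 16+3-8=11
Step 4: prey: 8+1-2=7; pred: 11+1-5=7
Step 5: prey: 7+1-1=7; pred: 7+0-3=4
Step 6: prey: 7+1-0=8; pred: 4+0-2=2

Answer: 8 2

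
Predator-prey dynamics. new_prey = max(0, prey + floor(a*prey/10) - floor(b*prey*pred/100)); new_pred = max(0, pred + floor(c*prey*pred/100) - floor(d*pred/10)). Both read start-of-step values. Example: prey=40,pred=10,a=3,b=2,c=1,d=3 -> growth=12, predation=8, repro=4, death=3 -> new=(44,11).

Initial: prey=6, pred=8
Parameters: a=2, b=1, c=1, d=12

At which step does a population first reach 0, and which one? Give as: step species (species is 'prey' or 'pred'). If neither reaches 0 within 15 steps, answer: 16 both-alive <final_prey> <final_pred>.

Answer: 1 pred

Derivation:
Step 1: prey: 6+1-0=7; pred: 8+0-9=0
First extinction: pred at step 1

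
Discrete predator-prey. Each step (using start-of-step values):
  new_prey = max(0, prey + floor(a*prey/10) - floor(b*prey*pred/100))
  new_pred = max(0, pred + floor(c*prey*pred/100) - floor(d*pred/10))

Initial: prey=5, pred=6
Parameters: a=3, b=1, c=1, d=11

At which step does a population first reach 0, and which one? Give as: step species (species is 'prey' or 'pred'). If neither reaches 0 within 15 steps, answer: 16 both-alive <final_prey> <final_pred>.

Answer: 1 pred

Derivation:
Step 1: prey: 5+1-0=6; pred: 6+0-6=0
First extinction: pred at step 1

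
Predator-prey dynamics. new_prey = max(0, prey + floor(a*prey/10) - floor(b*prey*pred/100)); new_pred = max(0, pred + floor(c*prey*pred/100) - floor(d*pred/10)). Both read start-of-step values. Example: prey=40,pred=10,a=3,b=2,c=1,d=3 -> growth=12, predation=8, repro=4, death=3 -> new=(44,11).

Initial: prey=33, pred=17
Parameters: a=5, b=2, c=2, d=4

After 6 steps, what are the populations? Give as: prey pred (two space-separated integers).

Answer: 2 49

Derivation:
Step 1: prey: 33+16-11=38; pred: 17+11-6=22
Step 2: prey: 38+19-16=41; pred: 22+16-8=30
Step 3: prey: 41+20-24=37; pred: 30+24-12=42
Step 4: prey: 37+18-31=24; pred: 42+31-16=57
Step 5: prey: 24+12-27=9; pred: 57+27-22=62
Step 6: prey: 9+4-11=2; pred: 62+11-24=49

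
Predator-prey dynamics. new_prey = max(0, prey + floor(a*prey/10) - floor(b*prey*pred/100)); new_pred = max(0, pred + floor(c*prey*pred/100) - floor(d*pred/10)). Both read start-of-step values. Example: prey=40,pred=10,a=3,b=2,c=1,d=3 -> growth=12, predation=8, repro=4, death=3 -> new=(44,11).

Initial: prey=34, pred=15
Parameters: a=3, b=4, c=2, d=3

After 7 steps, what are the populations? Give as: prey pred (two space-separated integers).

Step 1: prey: 34+10-20=24; pred: 15+10-4=21
Step 2: prey: 24+7-20=11; pred: 21+10-6=25
Step 3: prey: 11+3-11=3; pred: 25+5-7=23
Step 4: prey: 3+0-2=1; pred: 23+1-6=18
Step 5: prey: 1+0-0=1; pred: 18+0-5=13
Step 6: prey: 1+0-0=1; pred: 13+0-3=10
Step 7: prey: 1+0-0=1; pred: 10+0-3=7

Answer: 1 7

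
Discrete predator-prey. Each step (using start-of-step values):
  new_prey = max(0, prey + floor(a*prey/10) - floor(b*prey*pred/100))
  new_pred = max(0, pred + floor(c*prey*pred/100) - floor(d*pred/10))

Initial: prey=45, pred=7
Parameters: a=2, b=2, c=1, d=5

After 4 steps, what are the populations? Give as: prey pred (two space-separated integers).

Step 1: prey: 45+9-6=48; pred: 7+3-3=7
Step 2: prey: 48+9-6=51; pred: 7+3-3=7
Step 3: prey: 51+10-7=54; pred: 7+3-3=7
Step 4: prey: 54+10-7=57; pred: 7+3-3=7

Answer: 57 7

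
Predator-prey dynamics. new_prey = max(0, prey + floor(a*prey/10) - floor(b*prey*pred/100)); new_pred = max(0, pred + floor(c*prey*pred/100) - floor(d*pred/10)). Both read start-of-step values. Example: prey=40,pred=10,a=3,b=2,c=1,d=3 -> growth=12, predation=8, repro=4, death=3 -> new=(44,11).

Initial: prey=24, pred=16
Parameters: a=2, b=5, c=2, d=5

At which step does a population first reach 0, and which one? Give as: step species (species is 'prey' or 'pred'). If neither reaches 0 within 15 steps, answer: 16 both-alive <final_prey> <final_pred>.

Step 1: prey: 24+4-19=9; pred: 16+7-8=15
Step 2: prey: 9+1-6=4; pred: 15+2-7=10
Step 3: prey: 4+0-2=2; pred: 10+0-5=5
Step 4: prey: 2+0-0=2; pred: 5+0-2=3
Step 5: prey: 2+0-0=2; pred: 3+0-1=2
Step 6: prey: 2+0-0=2; pred: 2+0-1=1
Step 7: prey: 2+0-0=2; pred: 1+0-0=1
Steps 8-15: state stable at prey=2, pred=1 (no change)
No extinction within 15 steps

Answer: 16 both-alive 2 1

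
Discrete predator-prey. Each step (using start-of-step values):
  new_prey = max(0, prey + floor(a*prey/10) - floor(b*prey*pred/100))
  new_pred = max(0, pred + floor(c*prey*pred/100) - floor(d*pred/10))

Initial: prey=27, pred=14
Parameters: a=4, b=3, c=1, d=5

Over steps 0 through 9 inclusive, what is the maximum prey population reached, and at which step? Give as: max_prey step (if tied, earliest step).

Answer: 117 9

Derivation:
Step 1: prey: 27+10-11=26; pred: 14+3-7=10
Step 2: prey: 26+10-7=29; pred: 10+2-5=7
Step 3: prey: 29+11-6=34; pred: 7+2-3=6
Step 4: prey: 34+13-6=41; pred: 6+2-3=5
Step 5: prey: 41+16-6=51; pred: 5+2-2=5
Step 6: prey: 51+20-7=64; pred: 5+2-2=5
Step 7: prey: 64+25-9=80; pred: 5+3-2=6
Step 8: prey: 80+32-14=98; pred: 6+4-3=7
Step 9: prey: 98+39-20=117; pred: 7+6-3=10
Max prey = 117 at step 9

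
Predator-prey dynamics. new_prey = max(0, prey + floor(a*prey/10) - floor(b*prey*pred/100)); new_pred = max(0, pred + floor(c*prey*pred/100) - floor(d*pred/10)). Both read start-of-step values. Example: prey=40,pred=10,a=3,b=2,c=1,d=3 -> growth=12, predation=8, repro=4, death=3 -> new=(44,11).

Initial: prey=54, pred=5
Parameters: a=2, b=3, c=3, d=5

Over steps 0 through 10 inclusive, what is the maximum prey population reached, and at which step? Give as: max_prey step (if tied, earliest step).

Answer: 56 1

Derivation:
Step 1: prey: 54+10-8=56; pred: 5+8-2=11
Step 2: prey: 56+11-18=49; pred: 11+18-5=24
Step 3: prey: 49+9-35=23; pred: 24+35-12=47
Step 4: prey: 23+4-32=0; pred: 47+32-23=56
Step 5: prey: 0+0-0=0; pred: 56+0-28=28
Step 6: prey: 0+0-0=0; pred: 28+0-14=14
Step 7: prey: 0+0-0=0; pred: 14+0-7=7
Step 8: prey: 0+0-0=0; pred: 7+0-3=4
Step 9: prey: 0+0-0=0; pred: 4+0-2=2
Step 10: prey: 0+0-0=0; pred: 2+0-1=1
Max prey = 56 at step 1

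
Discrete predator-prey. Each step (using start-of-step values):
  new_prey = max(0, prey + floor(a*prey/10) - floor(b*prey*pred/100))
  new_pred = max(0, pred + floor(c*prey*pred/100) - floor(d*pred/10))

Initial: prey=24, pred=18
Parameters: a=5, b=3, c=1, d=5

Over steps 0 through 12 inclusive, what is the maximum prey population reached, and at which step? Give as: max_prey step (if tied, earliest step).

Step 1: prey: 24+12-12=24; pred: 18+4-9=13
Step 2: prey: 24+12-9=27; pred: 13+3-6=10
Step 3: prey: 27+13-8=32; pred: 10+2-5=7
Step 4: prey: 32+16-6=42; pred: 7+2-3=6
Step 5: prey: 42+21-7=56; pred: 6+2-3=5
Step 6: prey: 56+28-8=76; pred: 5+2-2=5
Step 7: prey: 76+38-11=103; pred: 5+3-2=6
Step 8: prey: 103+51-18=136; pred: 6+6-3=9
Step 9: prey: 136+68-36=168; pred: 9+12-4=17
Step 10: prey: 168+84-85=167; pred: 17+28-8=37
Step 11: prey: 167+83-185=65; pred: 37+61-18=80
Step 12: prey: 65+32-156=0; pred: 80+52-40=92
Max prey = 168 at step 9

Answer: 168 9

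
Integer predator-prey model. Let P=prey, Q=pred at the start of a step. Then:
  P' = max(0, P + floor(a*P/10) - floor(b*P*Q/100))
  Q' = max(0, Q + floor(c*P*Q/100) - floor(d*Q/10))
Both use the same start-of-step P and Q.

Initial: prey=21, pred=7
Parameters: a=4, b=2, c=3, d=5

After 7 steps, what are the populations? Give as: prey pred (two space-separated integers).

Answer: 0 94

Derivation:
Step 1: prey: 21+8-2=27; pred: 7+4-3=8
Step 2: prey: 27+10-4=33; pred: 8+6-4=10
Step 3: prey: 33+13-6=40; pred: 10+9-5=14
Step 4: prey: 40+16-11=45; pred: 14+16-7=23
Step 5: prey: 45+18-20=43; pred: 23+31-11=43
Step 6: prey: 43+17-36=24; pred: 43+55-21=77
Step 7: prey: 24+9-36=0; pred: 77+55-38=94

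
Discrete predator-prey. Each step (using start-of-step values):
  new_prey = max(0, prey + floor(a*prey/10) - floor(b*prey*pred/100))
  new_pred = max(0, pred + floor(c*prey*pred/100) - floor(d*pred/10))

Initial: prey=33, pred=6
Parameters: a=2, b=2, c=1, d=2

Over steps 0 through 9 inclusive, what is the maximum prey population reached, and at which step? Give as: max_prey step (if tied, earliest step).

Step 1: prey: 33+6-3=36; pred: 6+1-1=6
Step 2: prey: 36+7-4=39; pred: 6+2-1=7
Step 3: prey: 39+7-5=41; pred: 7+2-1=8
Step 4: prey: 41+8-6=43; pred: 8+3-1=10
Step 5: prey: 43+8-8=43; pred: 10+4-2=12
Step 6: prey: 43+8-10=41; pred: 12+5-2=15
Step 7: prey: 41+8-12=37; pred: 15+6-3=18
Step 8: prey: 37+7-13=31; pred: 18+6-3=21
Step 9: prey: 31+6-13=24; pred: 21+6-4=23
Max prey = 43 at step 4

Answer: 43 4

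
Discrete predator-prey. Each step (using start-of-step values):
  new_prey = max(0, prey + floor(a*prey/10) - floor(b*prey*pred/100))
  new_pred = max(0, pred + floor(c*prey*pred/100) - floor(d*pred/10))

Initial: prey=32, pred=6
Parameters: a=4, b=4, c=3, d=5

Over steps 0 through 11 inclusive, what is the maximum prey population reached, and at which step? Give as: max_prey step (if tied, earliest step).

Answer: 40 2

Derivation:
Step 1: prey: 32+12-7=37; pred: 6+5-3=8
Step 2: prey: 37+14-11=40; pred: 8+8-4=12
Step 3: prey: 40+16-19=37; pred: 12+14-6=20
Step 4: prey: 37+14-29=22; pred: 20+22-10=32
Step 5: prey: 22+8-28=2; pred: 32+21-16=37
Step 6: prey: 2+0-2=0; pred: 37+2-18=21
Step 7: prey: 0+0-0=0; pred: 21+0-10=11
Step 8: prey: 0+0-0=0; pred: 11+0-5=6
Step 9: prey: 0+0-0=0; pred: 6+0-3=3
Step 10: prey: 0+0-0=0; pred: 3+0-1=2
Step 11: prey: 0+0-0=0; pred: 2+0-1=1
Max prey = 40 at step 2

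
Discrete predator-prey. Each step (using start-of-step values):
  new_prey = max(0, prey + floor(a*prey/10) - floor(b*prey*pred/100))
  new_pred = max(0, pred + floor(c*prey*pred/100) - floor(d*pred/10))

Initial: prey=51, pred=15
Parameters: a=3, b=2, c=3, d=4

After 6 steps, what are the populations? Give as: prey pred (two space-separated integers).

Answer: 0 24

Derivation:
Step 1: prey: 51+15-15=51; pred: 15+22-6=31
Step 2: prey: 51+15-31=35; pred: 31+47-12=66
Step 3: prey: 35+10-46=0; pred: 66+69-26=109
Step 4: prey: 0+0-0=0; pred: 109+0-43=66
Step 5: prey: 0+0-0=0; pred: 66+0-26=40
Step 6: prey: 0+0-0=0; pred: 40+0-16=24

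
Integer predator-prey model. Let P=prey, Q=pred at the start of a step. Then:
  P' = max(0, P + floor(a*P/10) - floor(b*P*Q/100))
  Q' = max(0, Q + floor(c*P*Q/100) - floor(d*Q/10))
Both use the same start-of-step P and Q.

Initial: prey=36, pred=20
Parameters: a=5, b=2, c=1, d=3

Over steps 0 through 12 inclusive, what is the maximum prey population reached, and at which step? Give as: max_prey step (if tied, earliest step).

Step 1: prey: 36+18-14=40; pred: 20+7-6=21
Step 2: prey: 40+20-16=44; pred: 21+8-6=23
Step 3: prey: 44+22-20=46; pred: 23+10-6=27
Step 4: prey: 46+23-24=45; pred: 27+12-8=31
Step 5: prey: 45+22-27=40; pred: 31+13-9=35
Step 6: prey: 40+20-28=32; pred: 35+14-10=39
Step 7: prey: 32+16-24=24; pred: 39+12-11=40
Step 8: prey: 24+12-19=17; pred: 40+9-12=37
Step 9: prey: 17+8-12=13; pred: 37+6-11=32
Step 10: prey: 13+6-8=11; pred: 32+4-9=27
Step 11: prey: 11+5-5=11; pred: 27+2-8=21
Step 12: prey: 11+5-4=12; pred: 21+2-6=17
Max prey = 46 at step 3

Answer: 46 3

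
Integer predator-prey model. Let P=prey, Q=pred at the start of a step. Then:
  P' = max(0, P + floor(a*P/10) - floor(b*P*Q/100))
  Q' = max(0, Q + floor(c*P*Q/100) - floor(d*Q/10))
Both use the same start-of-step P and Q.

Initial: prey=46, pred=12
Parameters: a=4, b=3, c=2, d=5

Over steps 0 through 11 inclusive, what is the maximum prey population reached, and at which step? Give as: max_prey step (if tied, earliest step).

Answer: 48 1

Derivation:
Step 1: prey: 46+18-16=48; pred: 12+11-6=17
Step 2: prey: 48+19-24=43; pred: 17+16-8=25
Step 3: prey: 43+17-32=28; pred: 25+21-12=34
Step 4: prey: 28+11-28=11; pred: 34+19-17=36
Step 5: prey: 11+4-11=4; pred: 36+7-18=25
Step 6: prey: 4+1-3=2; pred: 25+2-12=15
Step 7: prey: 2+0-0=2; pred: 15+0-7=8
Step 8: prey: 2+0-0=2; pred: 8+0-4=4
Step 9: prey: 2+0-0=2; pred: 4+0-2=2
Step 10: prey: 2+0-0=2; pred: 2+0-1=1
Step 11: prey: 2+0-0=2; pred: 1+0-0=1
Max prey = 48 at step 1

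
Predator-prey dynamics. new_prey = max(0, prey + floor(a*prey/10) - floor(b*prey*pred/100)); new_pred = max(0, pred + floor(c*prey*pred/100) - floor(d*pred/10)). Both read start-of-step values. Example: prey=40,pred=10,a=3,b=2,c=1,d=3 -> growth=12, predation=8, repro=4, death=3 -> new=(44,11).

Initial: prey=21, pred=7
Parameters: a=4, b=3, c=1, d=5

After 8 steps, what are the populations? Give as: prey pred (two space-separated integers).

Answer: 149 8

Derivation:
Step 1: prey: 21+8-4=25; pred: 7+1-3=5
Step 2: prey: 25+10-3=32; pred: 5+1-2=4
Step 3: prey: 32+12-3=41; pred: 4+1-2=3
Step 4: prey: 41+16-3=54; pred: 3+1-1=3
Step 5: prey: 54+21-4=71; pred: 3+1-1=3
Step 6: prey: 71+28-6=93; pred: 3+2-1=4
Step 7: prey: 93+37-11=119; pred: 4+3-2=5
Step 8: prey: 119+47-17=149; pred: 5+5-2=8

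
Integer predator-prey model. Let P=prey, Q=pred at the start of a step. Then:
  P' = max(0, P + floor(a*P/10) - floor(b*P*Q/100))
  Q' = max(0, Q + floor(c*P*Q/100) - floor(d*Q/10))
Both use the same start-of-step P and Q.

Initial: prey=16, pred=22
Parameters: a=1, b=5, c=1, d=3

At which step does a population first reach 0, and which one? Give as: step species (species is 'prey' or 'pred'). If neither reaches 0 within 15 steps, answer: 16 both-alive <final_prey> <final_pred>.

Step 1: prey: 16+1-17=0; pred: 22+3-6=19
First extinction: prey at step 1

Answer: 1 prey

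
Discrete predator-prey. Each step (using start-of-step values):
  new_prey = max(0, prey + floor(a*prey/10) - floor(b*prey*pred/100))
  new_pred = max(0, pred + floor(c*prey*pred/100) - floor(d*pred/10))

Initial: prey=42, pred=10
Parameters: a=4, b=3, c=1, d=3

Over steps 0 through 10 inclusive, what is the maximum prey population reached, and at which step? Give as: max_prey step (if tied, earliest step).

Step 1: prey: 42+16-12=46; pred: 10+4-3=11
Step 2: prey: 46+18-15=49; pred: 11+5-3=13
Step 3: prey: 49+19-19=49; pred: 13+6-3=16
Step 4: prey: 49+19-23=45; pred: 16+7-4=19
Step 5: prey: 45+18-25=38; pred: 19+8-5=22
Step 6: prey: 38+15-25=28; pred: 22+8-6=24
Step 7: prey: 28+11-20=19; pred: 24+6-7=23
Step 8: prey: 19+7-13=13; pred: 23+4-6=21
Step 9: prey: 13+5-8=10; pred: 21+2-6=17
Step 10: prey: 10+4-5=9; pred: 17+1-5=13
Max prey = 49 at step 2

Answer: 49 2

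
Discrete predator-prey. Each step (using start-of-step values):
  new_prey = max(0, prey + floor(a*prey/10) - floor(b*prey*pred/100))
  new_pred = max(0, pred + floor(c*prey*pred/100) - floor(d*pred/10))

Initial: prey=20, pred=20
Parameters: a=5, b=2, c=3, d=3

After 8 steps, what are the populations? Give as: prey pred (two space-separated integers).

Answer: 1 26

Derivation:
Step 1: prey: 20+10-8=22; pred: 20+12-6=26
Step 2: prey: 22+11-11=22; pred: 26+17-7=36
Step 3: prey: 22+11-15=18; pred: 36+23-10=49
Step 4: prey: 18+9-17=10; pred: 49+26-14=61
Step 5: prey: 10+5-12=3; pred: 61+18-18=61
Step 6: prey: 3+1-3=1; pred: 61+5-18=48
Step 7: prey: 1+0-0=1; pred: 48+1-14=35
Step 8: prey: 1+0-0=1; pred: 35+1-10=26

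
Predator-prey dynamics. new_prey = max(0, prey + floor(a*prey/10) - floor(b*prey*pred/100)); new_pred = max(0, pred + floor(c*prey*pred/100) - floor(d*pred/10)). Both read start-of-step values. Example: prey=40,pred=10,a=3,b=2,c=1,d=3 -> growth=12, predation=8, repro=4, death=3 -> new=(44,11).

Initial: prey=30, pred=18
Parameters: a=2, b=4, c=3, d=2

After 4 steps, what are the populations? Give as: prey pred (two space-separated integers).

Step 1: prey: 30+6-21=15; pred: 18+16-3=31
Step 2: prey: 15+3-18=0; pred: 31+13-6=38
Step 3: prey: 0+0-0=0; pred: 38+0-7=31
Step 4: prey: 0+0-0=0; pred: 31+0-6=25

Answer: 0 25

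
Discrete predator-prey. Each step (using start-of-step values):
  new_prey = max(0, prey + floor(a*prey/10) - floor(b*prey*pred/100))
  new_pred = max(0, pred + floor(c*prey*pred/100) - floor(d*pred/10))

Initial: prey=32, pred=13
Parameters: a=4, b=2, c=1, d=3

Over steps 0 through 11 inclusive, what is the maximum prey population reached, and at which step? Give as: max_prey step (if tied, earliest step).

Step 1: prey: 32+12-8=36; pred: 13+4-3=14
Step 2: prey: 36+14-10=40; pred: 14+5-4=15
Step 3: prey: 40+16-12=44; pred: 15+6-4=17
Step 4: prey: 44+17-14=47; pred: 17+7-5=19
Step 5: prey: 47+18-17=48; pred: 19+8-5=22
Step 6: prey: 48+19-21=46; pred: 22+10-6=26
Step 7: prey: 46+18-23=41; pred: 26+11-7=30
Step 8: prey: 41+16-24=33; pred: 30+12-9=33
Step 9: prey: 33+13-21=25; pred: 33+10-9=34
Step 10: prey: 25+10-17=18; pred: 34+8-10=32
Step 11: prey: 18+7-11=14; pred: 32+5-9=28
Max prey = 48 at step 5

Answer: 48 5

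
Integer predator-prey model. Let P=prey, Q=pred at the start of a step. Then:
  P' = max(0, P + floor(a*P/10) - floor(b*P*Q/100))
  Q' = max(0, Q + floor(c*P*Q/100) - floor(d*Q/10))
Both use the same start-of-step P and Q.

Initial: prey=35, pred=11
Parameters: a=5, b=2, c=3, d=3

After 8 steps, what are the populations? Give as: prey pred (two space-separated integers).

Answer: 0 38

Derivation:
Step 1: prey: 35+17-7=45; pred: 11+11-3=19
Step 2: prey: 45+22-17=50; pred: 19+25-5=39
Step 3: prey: 50+25-39=36; pred: 39+58-11=86
Step 4: prey: 36+18-61=0; pred: 86+92-25=153
Step 5: prey: 0+0-0=0; pred: 153+0-45=108
Step 6: prey: 0+0-0=0; pred: 108+0-32=76
Step 7: prey: 0+0-0=0; pred: 76+0-22=54
Step 8: prey: 0+0-0=0; pred: 54+0-16=38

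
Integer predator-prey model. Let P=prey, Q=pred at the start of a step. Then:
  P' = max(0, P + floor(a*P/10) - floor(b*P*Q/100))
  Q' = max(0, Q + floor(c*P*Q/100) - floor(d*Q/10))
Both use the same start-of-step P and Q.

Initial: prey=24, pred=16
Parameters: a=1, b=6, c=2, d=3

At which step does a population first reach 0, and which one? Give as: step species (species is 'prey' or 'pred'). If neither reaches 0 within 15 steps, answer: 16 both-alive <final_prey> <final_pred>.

Step 1: prey: 24+2-23=3; pred: 16+7-4=19
Step 2: prey: 3+0-3=0; pred: 19+1-5=15
First extinction: prey at step 2

Answer: 2 prey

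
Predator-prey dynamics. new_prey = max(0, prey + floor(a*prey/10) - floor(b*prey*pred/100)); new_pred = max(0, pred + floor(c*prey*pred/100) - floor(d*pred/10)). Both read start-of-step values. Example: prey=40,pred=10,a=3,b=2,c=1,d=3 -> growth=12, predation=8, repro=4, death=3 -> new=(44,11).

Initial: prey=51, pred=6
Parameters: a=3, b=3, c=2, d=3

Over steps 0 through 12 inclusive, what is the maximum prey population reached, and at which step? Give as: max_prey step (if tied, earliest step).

Answer: 57 1

Derivation:
Step 1: prey: 51+15-9=57; pred: 6+6-1=11
Step 2: prey: 57+17-18=56; pred: 11+12-3=20
Step 3: prey: 56+16-33=39; pred: 20+22-6=36
Step 4: prey: 39+11-42=8; pred: 36+28-10=54
Step 5: prey: 8+2-12=0; pred: 54+8-16=46
Step 6: prey: 0+0-0=0; pred: 46+0-13=33
Step 7: prey: 0+0-0=0; pred: 33+0-9=24
Step 8: prey: 0+0-0=0; pred: 24+0-7=17
Step 9: prey: 0+0-0=0; pred: 17+0-5=12
Step 10: prey: 0+0-0=0; pred: 12+0-3=9
Step 11: prey: 0+0-0=0; pred: 9+0-2=7
Step 12: prey: 0+0-0=0; pred: 7+0-2=5
Max prey = 57 at step 1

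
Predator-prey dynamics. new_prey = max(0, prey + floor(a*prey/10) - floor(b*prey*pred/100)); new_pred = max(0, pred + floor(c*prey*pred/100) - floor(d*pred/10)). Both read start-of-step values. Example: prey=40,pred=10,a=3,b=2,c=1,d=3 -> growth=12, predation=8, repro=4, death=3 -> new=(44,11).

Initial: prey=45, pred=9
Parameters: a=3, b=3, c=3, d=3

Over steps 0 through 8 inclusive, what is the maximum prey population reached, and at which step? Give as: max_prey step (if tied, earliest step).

Answer: 46 1

Derivation:
Step 1: prey: 45+13-12=46; pred: 9+12-2=19
Step 2: prey: 46+13-26=33; pred: 19+26-5=40
Step 3: prey: 33+9-39=3; pred: 40+39-12=67
Step 4: prey: 3+0-6=0; pred: 67+6-20=53
Step 5: prey: 0+0-0=0; pred: 53+0-15=38
Step 6: prey: 0+0-0=0; pred: 38+0-11=27
Step 7: prey: 0+0-0=0; pred: 27+0-8=19
Step 8: prey: 0+0-0=0; pred: 19+0-5=14
Max prey = 46 at step 1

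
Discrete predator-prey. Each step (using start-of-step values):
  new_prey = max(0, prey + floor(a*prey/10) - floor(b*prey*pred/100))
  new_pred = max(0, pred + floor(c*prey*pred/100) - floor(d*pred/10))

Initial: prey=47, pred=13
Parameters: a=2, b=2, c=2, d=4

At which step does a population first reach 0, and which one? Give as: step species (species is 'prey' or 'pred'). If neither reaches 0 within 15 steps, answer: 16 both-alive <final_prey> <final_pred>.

Answer: 16 both-alive 2 2

Derivation:
Step 1: prey: 47+9-12=44; pred: 13+12-5=20
Step 2: prey: 44+8-17=35; pred: 20+17-8=29
Step 3: prey: 35+7-20=22; pred: 29+20-11=38
Step 4: prey: 22+4-16=10; pred: 38+16-15=39
Step 5: prey: 10+2-7=5; pred: 39+7-15=31
Step 6: prey: 5+1-3=3; pred: 31+3-12=22
Step 7: prey: 3+0-1=2; pred: 22+1-8=15
Step 8: prey: 2+0-0=2; pred: 15+0-6=9
Step 9: prey: 2+0-0=2; pred: 9+0-3=6
Step 10: prey: 2+0-0=2; pred: 6+0-2=4
Step 11: prey: 2+0-0=2; pred: 4+0-1=3
Step 12: prey: 2+0-0=2; pred: 3+0-1=2
Step 13: prey: 2+0-0=2; pred: 2+0-0=2
Steps 14-15: state stable at prey=2, pred=2 (no change)
No extinction within 15 steps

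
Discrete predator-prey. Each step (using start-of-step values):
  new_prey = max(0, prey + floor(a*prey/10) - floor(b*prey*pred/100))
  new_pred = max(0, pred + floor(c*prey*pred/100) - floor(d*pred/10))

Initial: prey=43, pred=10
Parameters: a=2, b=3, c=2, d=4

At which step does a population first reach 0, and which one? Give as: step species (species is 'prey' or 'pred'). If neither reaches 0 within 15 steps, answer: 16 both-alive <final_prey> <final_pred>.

Step 1: prey: 43+8-12=39; pred: 10+8-4=14
Step 2: prey: 39+7-16=30; pred: 14+10-5=19
Step 3: prey: 30+6-17=19; pred: 19+11-7=23
Step 4: prey: 19+3-13=9; pred: 23+8-9=22
Step 5: prey: 9+1-5=5; pred: 22+3-8=17
Step 6: prey: 5+1-2=4; pred: 17+1-6=12
Step 7: prey: 4+0-1=3; pred: 12+0-4=8
Step 8: prey: 3+0-0=3; pred: 8+0-3=5
Step 9: prey: 3+0-0=3; pred: 5+0-2=3
Step 10: prey: 3+0-0=3; pred: 3+0-1=2
Step 11: prey: 3+0-0=3; pred: 2+0-0=2
Steps 12-15: state stable at prey=3, pred=2 (no change)
No extinction within 15 steps

Answer: 16 both-alive 3 2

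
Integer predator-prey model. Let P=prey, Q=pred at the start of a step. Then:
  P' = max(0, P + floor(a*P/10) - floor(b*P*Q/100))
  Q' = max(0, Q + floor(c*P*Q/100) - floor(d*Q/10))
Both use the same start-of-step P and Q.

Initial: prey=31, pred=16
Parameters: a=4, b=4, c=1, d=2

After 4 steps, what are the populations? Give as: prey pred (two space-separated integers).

Answer: 8 16

Derivation:
Step 1: prey: 31+12-19=24; pred: 16+4-3=17
Step 2: prey: 24+9-16=17; pred: 17+4-3=18
Step 3: prey: 17+6-12=11; pred: 18+3-3=18
Step 4: prey: 11+4-7=8; pred: 18+1-3=16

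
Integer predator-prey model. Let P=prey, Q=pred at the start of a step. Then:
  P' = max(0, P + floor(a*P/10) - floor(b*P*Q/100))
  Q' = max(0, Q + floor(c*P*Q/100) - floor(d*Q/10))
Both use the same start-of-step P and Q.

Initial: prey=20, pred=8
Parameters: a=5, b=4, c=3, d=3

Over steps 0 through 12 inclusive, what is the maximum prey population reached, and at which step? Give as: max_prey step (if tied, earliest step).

Answer: 27 2

Derivation:
Step 1: prey: 20+10-6=24; pred: 8+4-2=10
Step 2: prey: 24+12-9=27; pred: 10+7-3=14
Step 3: prey: 27+13-15=25; pred: 14+11-4=21
Step 4: prey: 25+12-21=16; pred: 21+15-6=30
Step 5: prey: 16+8-19=5; pred: 30+14-9=35
Step 6: prey: 5+2-7=0; pred: 35+5-10=30
Step 7: prey: 0+0-0=0; pred: 30+0-9=21
Step 8: prey: 0+0-0=0; pred: 21+0-6=15
Step 9: prey: 0+0-0=0; pred: 15+0-4=11
Step 10: prey: 0+0-0=0; pred: 11+0-3=8
Step 11: prey: 0+0-0=0; pred: 8+0-2=6
Step 12: prey: 0+0-0=0; pred: 6+0-1=5
Max prey = 27 at step 2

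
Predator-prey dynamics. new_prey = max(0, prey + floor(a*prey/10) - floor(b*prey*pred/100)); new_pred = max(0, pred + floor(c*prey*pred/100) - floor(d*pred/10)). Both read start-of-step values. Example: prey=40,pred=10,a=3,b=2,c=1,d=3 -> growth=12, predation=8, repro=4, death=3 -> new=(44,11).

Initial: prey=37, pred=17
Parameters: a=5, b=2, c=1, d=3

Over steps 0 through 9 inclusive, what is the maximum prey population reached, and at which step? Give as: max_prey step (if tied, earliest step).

Step 1: prey: 37+18-12=43; pred: 17+6-5=18
Step 2: prey: 43+21-15=49; pred: 18+7-5=20
Step 3: prey: 49+24-19=54; pred: 20+9-6=23
Step 4: prey: 54+27-24=57; pred: 23+12-6=29
Step 5: prey: 57+28-33=52; pred: 29+16-8=37
Step 6: prey: 52+26-38=40; pred: 37+19-11=45
Step 7: prey: 40+20-36=24; pred: 45+18-13=50
Step 8: prey: 24+12-24=12; pred: 50+12-15=47
Step 9: prey: 12+6-11=7; pred: 47+5-14=38
Max prey = 57 at step 4

Answer: 57 4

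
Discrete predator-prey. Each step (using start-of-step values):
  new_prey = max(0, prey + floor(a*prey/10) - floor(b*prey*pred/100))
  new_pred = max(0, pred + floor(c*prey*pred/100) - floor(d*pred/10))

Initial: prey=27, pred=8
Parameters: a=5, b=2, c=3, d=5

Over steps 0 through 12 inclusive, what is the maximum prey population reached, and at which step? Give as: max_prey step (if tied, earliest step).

Answer: 56 3

Derivation:
Step 1: prey: 27+13-4=36; pred: 8+6-4=10
Step 2: prey: 36+18-7=47; pred: 10+10-5=15
Step 3: prey: 47+23-14=56; pred: 15+21-7=29
Step 4: prey: 56+28-32=52; pred: 29+48-14=63
Step 5: prey: 52+26-65=13; pred: 63+98-31=130
Step 6: prey: 13+6-33=0; pred: 130+50-65=115
Step 7: prey: 0+0-0=0; pred: 115+0-57=58
Step 8: prey: 0+0-0=0; pred: 58+0-29=29
Step 9: prey: 0+0-0=0; pred: 29+0-14=15
Step 10: prey: 0+0-0=0; pred: 15+0-7=8
Step 11: prey: 0+0-0=0; pred: 8+0-4=4
Step 12: prey: 0+0-0=0; pred: 4+0-2=2
Max prey = 56 at step 3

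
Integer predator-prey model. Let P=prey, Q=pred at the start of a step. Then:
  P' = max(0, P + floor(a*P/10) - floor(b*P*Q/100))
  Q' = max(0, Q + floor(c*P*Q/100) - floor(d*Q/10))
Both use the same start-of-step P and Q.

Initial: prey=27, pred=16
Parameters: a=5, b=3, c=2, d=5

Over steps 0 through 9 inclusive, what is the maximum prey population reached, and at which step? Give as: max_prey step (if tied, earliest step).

Step 1: prey: 27+13-12=28; pred: 16+8-8=16
Step 2: prey: 28+14-13=29; pred: 16+8-8=16
Step 3: prey: 29+14-13=30; pred: 16+9-8=17
Step 4: prey: 30+15-15=30; pred: 17+10-8=19
Step 5: prey: 30+15-17=28; pred: 19+11-9=21
Step 6: prey: 28+14-17=25; pred: 21+11-10=22
Step 7: prey: 25+12-16=21; pred: 22+11-11=22
Step 8: prey: 21+10-13=18; pred: 22+9-11=20
Step 9: prey: 18+9-10=17; pred: 20+7-10=17
Max prey = 30 at step 3

Answer: 30 3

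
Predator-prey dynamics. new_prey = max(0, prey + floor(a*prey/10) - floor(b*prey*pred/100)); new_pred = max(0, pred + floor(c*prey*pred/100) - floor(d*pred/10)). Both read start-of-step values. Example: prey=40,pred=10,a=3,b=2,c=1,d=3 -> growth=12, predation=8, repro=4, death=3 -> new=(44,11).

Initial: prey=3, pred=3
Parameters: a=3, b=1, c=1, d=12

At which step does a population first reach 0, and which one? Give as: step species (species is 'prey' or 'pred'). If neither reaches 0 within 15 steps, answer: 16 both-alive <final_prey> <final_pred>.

Step 1: prey: 3+0-0=3; pred: 3+0-3=0
First extinction: pred at step 1

Answer: 1 pred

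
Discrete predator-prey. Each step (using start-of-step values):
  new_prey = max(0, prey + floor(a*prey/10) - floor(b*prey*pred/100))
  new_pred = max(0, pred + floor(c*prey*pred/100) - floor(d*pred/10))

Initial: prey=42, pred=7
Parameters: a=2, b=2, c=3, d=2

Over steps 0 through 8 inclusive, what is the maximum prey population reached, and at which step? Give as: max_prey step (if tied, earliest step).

Answer: 45 1

Derivation:
Step 1: prey: 42+8-5=45; pred: 7+8-1=14
Step 2: prey: 45+9-12=42; pred: 14+18-2=30
Step 3: prey: 42+8-25=25; pred: 30+37-6=61
Step 4: prey: 25+5-30=0; pred: 61+45-12=94
Step 5: prey: 0+0-0=0; pred: 94+0-18=76
Step 6: prey: 0+0-0=0; pred: 76+0-15=61
Step 7: prey: 0+0-0=0; pred: 61+0-12=49
Step 8: prey: 0+0-0=0; pred: 49+0-9=40
Max prey = 45 at step 1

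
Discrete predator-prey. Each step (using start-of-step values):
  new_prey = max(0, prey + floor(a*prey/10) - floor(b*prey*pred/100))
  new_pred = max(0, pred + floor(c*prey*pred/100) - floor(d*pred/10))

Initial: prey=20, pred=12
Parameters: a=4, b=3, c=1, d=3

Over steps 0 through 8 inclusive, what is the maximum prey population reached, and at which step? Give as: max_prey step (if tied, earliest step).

Step 1: prey: 20+8-7=21; pred: 12+2-3=11
Step 2: prey: 21+8-6=23; pred: 11+2-3=10
Step 3: prey: 23+9-6=26; pred: 10+2-3=9
Step 4: prey: 26+10-7=29; pred: 9+2-2=9
Step 5: prey: 29+11-7=33; pred: 9+2-2=9
Step 6: prey: 33+13-8=38; pred: 9+2-2=9
Step 7: prey: 38+15-10=43; pred: 9+3-2=10
Step 8: prey: 43+17-12=48; pred: 10+4-3=11
Max prey = 48 at step 8

Answer: 48 8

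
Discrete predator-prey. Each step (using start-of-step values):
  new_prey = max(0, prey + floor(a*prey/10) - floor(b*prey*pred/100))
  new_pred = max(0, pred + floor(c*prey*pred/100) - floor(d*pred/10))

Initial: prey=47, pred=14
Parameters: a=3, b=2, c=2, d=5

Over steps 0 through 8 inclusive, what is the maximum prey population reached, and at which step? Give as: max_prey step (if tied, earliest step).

Step 1: prey: 47+14-13=48; pred: 14+13-7=20
Step 2: prey: 48+14-19=43; pred: 20+19-10=29
Step 3: prey: 43+12-24=31; pred: 29+24-14=39
Step 4: prey: 31+9-24=16; pred: 39+24-19=44
Step 5: prey: 16+4-14=6; pred: 44+14-22=36
Step 6: prey: 6+1-4=3; pred: 36+4-18=22
Step 7: prey: 3+0-1=2; pred: 22+1-11=12
Step 8: prey: 2+0-0=2; pred: 12+0-6=6
Max prey = 48 at step 1

Answer: 48 1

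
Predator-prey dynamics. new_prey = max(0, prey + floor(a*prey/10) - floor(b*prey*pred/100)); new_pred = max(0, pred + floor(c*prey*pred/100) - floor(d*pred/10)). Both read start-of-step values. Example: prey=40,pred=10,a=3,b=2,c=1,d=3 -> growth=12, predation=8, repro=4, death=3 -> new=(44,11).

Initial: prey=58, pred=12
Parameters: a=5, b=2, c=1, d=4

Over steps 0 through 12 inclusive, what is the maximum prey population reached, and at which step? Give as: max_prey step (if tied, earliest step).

Answer: 102 3

Derivation:
Step 1: prey: 58+29-13=74; pred: 12+6-4=14
Step 2: prey: 74+37-20=91; pred: 14+10-5=19
Step 3: prey: 91+45-34=102; pred: 19+17-7=29
Step 4: prey: 102+51-59=94; pred: 29+29-11=47
Step 5: prey: 94+47-88=53; pred: 47+44-18=73
Step 6: prey: 53+26-77=2; pred: 73+38-29=82
Step 7: prey: 2+1-3=0; pred: 82+1-32=51
Step 8: prey: 0+0-0=0; pred: 51+0-20=31
Step 9: prey: 0+0-0=0; pred: 31+0-12=19
Step 10: prey: 0+0-0=0; pred: 19+0-7=12
Step 11: prey: 0+0-0=0; pred: 12+0-4=8
Step 12: prey: 0+0-0=0; pred: 8+0-3=5
Max prey = 102 at step 3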